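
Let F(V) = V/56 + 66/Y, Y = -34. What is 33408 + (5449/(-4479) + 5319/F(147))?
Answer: 5718510785/138849 ≈ 41185.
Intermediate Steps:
F(V) = -33/17 + V/56 (F(V) = V/56 + 66/(-34) = V*(1/56) + 66*(-1/34) = V/56 - 33/17 = -33/17 + V/56)
33408 + (5449/(-4479) + 5319/F(147)) = 33408 + (5449/(-4479) + 5319/(-33/17 + (1/56)*147)) = 33408 + (5449*(-1/4479) + 5319/(-33/17 + 21/8)) = 33408 + (-5449/4479 + 5319/(93/136)) = 33408 + (-5449/4479 + 5319*(136/93)) = 33408 + (-5449/4479 + 241128/31) = 33408 + 1079843393/138849 = 5718510785/138849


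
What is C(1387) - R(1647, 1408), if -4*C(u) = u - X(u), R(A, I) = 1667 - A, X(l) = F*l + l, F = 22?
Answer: 15217/2 ≈ 7608.5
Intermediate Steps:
X(l) = 23*l (X(l) = 22*l + l = 23*l)
C(u) = 11*u/2 (C(u) = -(u - 23*u)/4 = -(-11)*u/2 = 11*u/2)
C(1387) - R(1647, 1408) = (11/2)*1387 - (1667 - 1*1647) = 15257/2 - (1667 - 1647) = 15257/2 - 1*20 = 15257/2 - 20 = 15217/2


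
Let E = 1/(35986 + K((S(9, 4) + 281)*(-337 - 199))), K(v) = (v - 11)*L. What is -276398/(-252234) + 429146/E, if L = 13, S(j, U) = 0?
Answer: -104032579119469331/126117 ≈ -8.2489e+11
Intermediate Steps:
K(v) = -143 + 13*v (K(v) = (v - 11)*13 = (-11 + v)*13 = -143 + 13*v)
E = -1/1922165 (E = 1/(35986 + (-143 + 13*((0 + 281)*(-337 - 199)))) = 1/(35986 + (-143 + 13*(281*(-536)))) = 1/(35986 + (-143 + 13*(-150616))) = 1/(35986 + (-143 - 1958008)) = 1/(35986 - 1958151) = 1/(-1922165) = -1/1922165 ≈ -5.2025e-7)
-276398/(-252234) + 429146/E = -276398/(-252234) + 429146/(-1/1922165) = -276398*(-1/252234) + 429146*(-1922165) = 138199/126117 - 824889421090 = -104032579119469331/126117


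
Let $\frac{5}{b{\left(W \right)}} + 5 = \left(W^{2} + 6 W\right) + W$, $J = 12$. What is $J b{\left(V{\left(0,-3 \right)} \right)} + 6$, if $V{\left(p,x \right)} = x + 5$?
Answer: $\frac{138}{13} \approx 10.615$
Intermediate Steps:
$V{\left(p,x \right)} = 5 + x$
$b{\left(W \right)} = \frac{5}{-5 + W^{2} + 7 W}$ ($b{\left(W \right)} = \frac{5}{-5 + \left(\left(W^{2} + 6 W\right) + W\right)} = \frac{5}{-5 + \left(W^{2} + 7 W\right)} = \frac{5}{-5 + W^{2} + 7 W}$)
$J b{\left(V{\left(0,-3 \right)} \right)} + 6 = 12 \frac{5}{-5 + \left(5 - 3\right)^{2} + 7 \left(5 - 3\right)} + 6 = 12 \frac{5}{-5 + 2^{2} + 7 \cdot 2} + 6 = 12 \frac{5}{-5 + 4 + 14} + 6 = 12 \cdot \frac{5}{13} + 6 = \frac{60}{13} + 6 = \frac{138}{13}$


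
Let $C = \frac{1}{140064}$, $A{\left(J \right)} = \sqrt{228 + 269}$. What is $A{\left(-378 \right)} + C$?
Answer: $\frac{1}{140064} + \sqrt{497} \approx 22.294$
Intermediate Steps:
$A{\left(J \right)} = \sqrt{497}$
$C = \frac{1}{140064} \approx 7.1396 \cdot 10^{-6}$
$A{\left(-378 \right)} + C = \sqrt{497} + \frac{1}{140064} = \frac{1}{140064} + \sqrt{497}$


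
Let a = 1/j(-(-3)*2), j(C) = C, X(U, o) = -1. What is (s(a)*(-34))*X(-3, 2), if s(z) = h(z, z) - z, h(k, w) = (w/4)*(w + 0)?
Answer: -391/72 ≈ -5.4306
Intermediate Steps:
h(k, w) = w²/4 (h(k, w) = (w*(¼))*w = (w/4)*w = w²/4)
a = ⅙ (a = 1/(-(-3)*2) = 1/(-3*(-2)) = 1/6 = ⅙ ≈ 0.16667)
s(z) = -z + z²/4 (s(z) = z²/4 - z = -z + z²/4)
(s(a)*(-34))*X(-3, 2) = (((¼)*(⅙)*(-4 + ⅙))*(-34))*(-1) = (((¼)*(⅙)*(-23/6))*(-34))*(-1) = -23/144*(-34)*(-1) = (391/72)*(-1) = -391/72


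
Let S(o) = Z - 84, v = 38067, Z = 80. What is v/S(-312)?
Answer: -38067/4 ≈ -9516.8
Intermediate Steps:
S(o) = -4 (S(o) = 80 - 84 = -4)
v/S(-312) = 38067/(-4) = 38067*(-¼) = -38067/4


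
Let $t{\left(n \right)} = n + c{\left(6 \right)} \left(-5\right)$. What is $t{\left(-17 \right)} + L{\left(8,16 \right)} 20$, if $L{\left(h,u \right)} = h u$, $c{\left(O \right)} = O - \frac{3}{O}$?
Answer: $\frac{5031}{2} \approx 2515.5$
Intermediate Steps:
$t{\left(n \right)} = - \frac{55}{2} + n$ ($t{\left(n \right)} = n + \left(6 - \frac{3}{6}\right) \left(-5\right) = n + \left(6 - \frac{1}{2}\right) \left(-5\right) = n + \frac{11}{2} \left(-5\right) = n - \frac{55}{2} = - \frac{55}{2} + n$)
$t{\left(-17 \right)} + L{\left(8,16 \right)} 20 = \left(- \frac{55}{2} - 17\right) + 8 \cdot 16 \cdot 20 = - \frac{89}{2} + 128 \cdot 20 = - \frac{89}{2} + 2560 = \frac{5031}{2}$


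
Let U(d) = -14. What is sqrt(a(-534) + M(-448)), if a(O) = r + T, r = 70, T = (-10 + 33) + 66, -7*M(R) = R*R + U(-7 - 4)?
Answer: I*sqrt(28511) ≈ 168.85*I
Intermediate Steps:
M(R) = 2 - R**2/7 (M(R) = -(R*R - 14)/7 = -(R**2 - 14)/7 = -(-14 + R**2)/7 = 2 - R**2/7)
T = 89 (T = 23 + 66 = 89)
a(O) = 159 (a(O) = 70 + 89 = 159)
sqrt(a(-534) + M(-448)) = sqrt(159 + (2 - 1/7*(-448)**2)) = sqrt(159 + (2 - 1/7*200704)) = sqrt(159 + (2 - 28672)) = sqrt(159 - 28670) = sqrt(-28511) = I*sqrt(28511)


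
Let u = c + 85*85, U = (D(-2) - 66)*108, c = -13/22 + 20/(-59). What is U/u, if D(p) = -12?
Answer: -10934352/9376843 ≈ -1.1661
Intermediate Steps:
c = -1207/1298 (c = -13*1/22 + 20*(-1/59) = -13/22 - 20/59 = -1207/1298 ≈ -0.92989)
U = -8424 (U = (-12 - 66)*108 = -78*108 = -8424)
u = 9376843/1298 (u = -1207/1298 + 85*85 = -1207/1298 + 7225 = 9376843/1298 ≈ 7224.1)
U/u = -8424/9376843/1298 = -8424*1298/9376843 = -10934352/9376843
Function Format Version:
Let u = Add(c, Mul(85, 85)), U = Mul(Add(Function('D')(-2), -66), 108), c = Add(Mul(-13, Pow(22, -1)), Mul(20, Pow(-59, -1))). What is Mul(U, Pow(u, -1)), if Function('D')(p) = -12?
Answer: Rational(-10934352, 9376843) ≈ -1.1661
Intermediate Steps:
c = Rational(-1207, 1298) (c = Add(Mul(-13, Rational(1, 22)), Mul(20, Rational(-1, 59))) = Add(Rational(-13, 22), Rational(-20, 59)) = Rational(-1207, 1298) ≈ -0.92989)
U = -8424 (U = Mul(Add(-12, -66), 108) = Mul(-78, 108) = -8424)
u = Rational(9376843, 1298) (u = Add(Rational(-1207, 1298), Mul(85, 85)) = Add(Rational(-1207, 1298), 7225) = Rational(9376843, 1298) ≈ 7224.1)
Mul(U, Pow(u, -1)) = Mul(-8424, Pow(Rational(9376843, 1298), -1)) = Mul(-8424, Rational(1298, 9376843)) = Rational(-10934352, 9376843)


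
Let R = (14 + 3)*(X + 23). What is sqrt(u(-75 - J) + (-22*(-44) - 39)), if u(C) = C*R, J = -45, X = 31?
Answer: I*sqrt(26611) ≈ 163.13*I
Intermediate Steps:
R = 918 (R = (14 + 3)*(31 + 23) = 17*54 = 918)
u(C) = 918*C (u(C) = C*918 = 918*C)
sqrt(u(-75 - J) + (-22*(-44) - 39)) = sqrt(918*(-75 - 1*(-45)) + (-22*(-44) - 39)) = sqrt(918*(-75 + 45) + (968 - 39)) = sqrt(918*(-30) + 929) = sqrt(-27540 + 929) = sqrt(-26611) = I*sqrt(26611)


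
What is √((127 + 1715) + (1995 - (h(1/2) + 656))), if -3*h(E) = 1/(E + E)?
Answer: 2*√7158/3 ≈ 56.403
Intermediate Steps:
h(E) = -1/(6*E) (h(E) = -1/(3*(E + E)) = -1/(2*E)/3 = -1/(6*E))
√((127 + 1715) + (1995 - (h(1/2) + 656))) = √((127 + 1715) + (1995 - (-1/(6*(1/2)) + 656))) = √(1842 + (1995 - (-1/(6*½) + 656))) = √(1842 + (1995 - (-⅙*2 + 656))) = √(1842 + (1995 - (-⅓ + 656))) = √(1842 + (1995 - 1*1967/3)) = √(1842 + (1995 - 1967/3)) = √(1842 + 4018/3) = √(9544/3) = 2*√7158/3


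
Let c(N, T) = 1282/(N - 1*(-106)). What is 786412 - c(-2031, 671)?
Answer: 1513844382/1925 ≈ 7.8641e+5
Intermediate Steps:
c(N, T) = 1282/(106 + N) (c(N, T) = 1282/(N + 106) = 1282/(106 + N))
786412 - c(-2031, 671) = 786412 - 1282/(106 - 2031) = 786412 - 1282/(-1925) = 786412 - 1282*(-1)/1925 = 786412 - 1*(-1282/1925) = 786412 + 1282/1925 = 1513844382/1925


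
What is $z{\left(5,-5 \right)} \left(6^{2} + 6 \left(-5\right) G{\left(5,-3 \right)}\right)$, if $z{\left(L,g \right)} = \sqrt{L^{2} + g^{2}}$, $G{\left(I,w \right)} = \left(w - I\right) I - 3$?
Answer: $6630 \sqrt{2} \approx 9376.2$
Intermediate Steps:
$G{\left(I,w \right)} = -3 + I \left(w - I\right)$ ($G{\left(I,w \right)} = I \left(w - I\right) - 3 = -3 + I \left(w - I\right)$)
$z{\left(5,-5 \right)} \left(6^{2} + 6 \left(-5\right) G{\left(5,-3 \right)}\right) = \sqrt{5^{2} + \left(-5\right)^{2}} \left(6^{2} + 6 \left(-5\right) \left(-3 - 5^{2} + 5 \left(-3\right)\right)\right) = \sqrt{25 + 25} \left(36 - 30 \left(-3 - 25 - 15\right)\right) = \sqrt{50} \left(36 - 30 \left(-3 - 25 - 15\right)\right) = 5 \sqrt{2} \left(36 - -1290\right) = 5 \sqrt{2} \left(36 + 1290\right) = 5 \sqrt{2} \cdot 1326 = 6630 \sqrt{2}$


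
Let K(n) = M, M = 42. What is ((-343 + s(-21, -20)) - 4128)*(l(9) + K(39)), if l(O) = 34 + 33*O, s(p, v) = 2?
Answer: -1666937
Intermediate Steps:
K(n) = 42
((-343 + s(-21, -20)) - 4128)*(l(9) + K(39)) = ((-343 + 2) - 4128)*((34 + 33*9) + 42) = (-341 - 4128)*((34 + 297) + 42) = -4469*(331 + 42) = -4469*373 = -1666937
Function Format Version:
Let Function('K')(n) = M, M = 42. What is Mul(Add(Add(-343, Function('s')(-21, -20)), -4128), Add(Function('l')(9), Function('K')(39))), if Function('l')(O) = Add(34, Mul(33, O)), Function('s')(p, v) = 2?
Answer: -1666937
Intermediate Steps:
Function('K')(n) = 42
Mul(Add(Add(-343, Function('s')(-21, -20)), -4128), Add(Function('l')(9), Function('K')(39))) = Mul(Add(Add(-343, 2), -4128), Add(Add(34, Mul(33, 9)), 42)) = Mul(Add(-341, -4128), Add(Add(34, 297), 42)) = Mul(-4469, Add(331, 42)) = Mul(-4469, 373) = -1666937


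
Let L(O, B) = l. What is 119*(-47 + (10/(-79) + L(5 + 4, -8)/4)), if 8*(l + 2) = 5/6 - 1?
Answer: -85975001/15168 ≈ -5668.2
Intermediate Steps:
l = -97/48 (l = -2 + (5/6 - 1)/8 = -2 + (5*(⅙) - 1)/8 = -2 + (⅚ - 1)/8 = -2 + (⅛)*(-⅙) = -2 - 1/48 = -97/48 ≈ -2.0208)
L(O, B) = -97/48
119*(-47 + (10/(-79) + L(5 + 4, -8)/4)) = 119*(-47 + (10/(-79) - 97/48/4)) = 119*(-47 + (10*(-1/79) - 97/48*¼)) = 119*(-47 + (-10/79 - 97/192)) = 119*(-47 - 9583/15168) = 119*(-722479/15168) = -85975001/15168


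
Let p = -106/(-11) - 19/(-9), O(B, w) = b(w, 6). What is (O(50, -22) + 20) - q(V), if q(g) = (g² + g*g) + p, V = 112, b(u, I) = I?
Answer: -2482301/99 ≈ -25074.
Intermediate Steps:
O(B, w) = 6
p = 1163/99 (p = -106*(-1/11) - 19*(-⅑) = 106/11 + 19/9 = 1163/99 ≈ 11.747)
q(g) = 1163/99 + 2*g² (q(g) = (g² + g*g) + 1163/99 = (g² + g²) + 1163/99 = 2*g² + 1163/99 = 1163/99 + 2*g²)
(O(50, -22) + 20) - q(V) = (6 + 20) - (1163/99 + 2*112²) = 26 - (1163/99 + 2*12544) = 26 - (1163/99 + 25088) = 26 - 1*2484875/99 = 26 - 2484875/99 = -2482301/99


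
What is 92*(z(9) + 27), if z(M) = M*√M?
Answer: 4968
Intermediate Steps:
z(M) = M^(3/2)
92*(z(9) + 27) = 92*(9^(3/2) + 27) = 92*(27 + 27) = 92*54 = 4968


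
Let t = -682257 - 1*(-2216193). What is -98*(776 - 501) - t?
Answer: -1560886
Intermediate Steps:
t = 1533936 (t = -682257 + 2216193 = 1533936)
-98*(776 - 501) - t = -98*(776 - 501) - 1*1533936 = -98*275 - 1533936 = -26950 - 1533936 = -1560886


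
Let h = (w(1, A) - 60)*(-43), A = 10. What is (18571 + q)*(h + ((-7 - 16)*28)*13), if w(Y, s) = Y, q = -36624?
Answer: 105339255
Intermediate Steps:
h = 2537 (h = (1 - 60)*(-43) = -59*(-43) = 2537)
(18571 + q)*(h + ((-7 - 16)*28)*13) = (18571 - 36624)*(2537 + ((-7 - 16)*28)*13) = -18053*(2537 - 23*28*13) = -18053*(2537 - 644*13) = -18053*(2537 - 8372) = -18053*(-5835) = 105339255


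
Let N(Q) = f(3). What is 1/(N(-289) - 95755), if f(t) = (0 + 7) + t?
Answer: -1/95745 ≈ -1.0444e-5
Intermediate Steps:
f(t) = 7 + t
N(Q) = 10 (N(Q) = 7 + 3 = 10)
1/(N(-289) - 95755) = 1/(10 - 95755) = 1/(-95745) = -1/95745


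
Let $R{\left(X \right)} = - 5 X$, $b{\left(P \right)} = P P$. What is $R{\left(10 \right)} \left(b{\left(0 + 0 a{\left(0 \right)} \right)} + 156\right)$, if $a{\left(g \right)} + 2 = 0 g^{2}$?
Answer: $-7800$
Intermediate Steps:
$a{\left(g \right)} = -2$ ($a{\left(g \right)} = -2 + 0 g^{2} = -2 + 0 = -2$)
$b{\left(P \right)} = P^{2}$
$R{\left(10 \right)} \left(b{\left(0 + 0 a{\left(0 \right)} \right)} + 156\right) = \left(-5\right) 10 \left(\left(0 + 0 \left(-2\right)\right)^{2} + 156\right) = - 50 \left(\left(0 + 0\right)^{2} + 156\right) = - 50 \left(0^{2} + 156\right) = - 50 \left(0 + 156\right) = \left(-50\right) 156 = -7800$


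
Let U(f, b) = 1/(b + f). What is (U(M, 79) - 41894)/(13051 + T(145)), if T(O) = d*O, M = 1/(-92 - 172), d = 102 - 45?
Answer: -436849553/222272590 ≈ -1.9654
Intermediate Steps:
d = 57
M = -1/264 (M = 1/(-264) = -1/264 ≈ -0.0037879)
T(O) = 57*O
(U(M, 79) - 41894)/(13051 + T(145)) = (1/(79 - 1/264) - 41894)/(13051 + 57*145) = (1/(20855/264) - 41894)/(13051 + 8265) = (264/20855 - 41894)/21316 = -873699106/20855*1/21316 = -436849553/222272590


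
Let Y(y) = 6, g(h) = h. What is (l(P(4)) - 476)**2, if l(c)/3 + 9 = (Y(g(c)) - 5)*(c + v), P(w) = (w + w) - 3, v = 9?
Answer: 212521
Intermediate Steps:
P(w) = -3 + 2*w (P(w) = 2*w - 3 = -3 + 2*w)
l(c) = 3*c (l(c) = -27 + 3*((6 - 5)*(c + 9)) = -27 + 3*(1*(9 + c)) = -27 + 3*(9 + c) = -27 + (27 + 3*c) = 3*c)
(l(P(4)) - 476)**2 = (3*(-3 + 2*4) - 476)**2 = (3*(-3 + 8) - 476)**2 = (3*5 - 476)**2 = (15 - 476)**2 = (-461)**2 = 212521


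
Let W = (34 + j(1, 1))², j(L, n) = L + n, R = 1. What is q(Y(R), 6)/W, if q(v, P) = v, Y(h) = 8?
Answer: 1/162 ≈ 0.0061728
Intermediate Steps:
W = 1296 (W = (34 + (1 + 1))² = (34 + 2)² = 36² = 1296)
q(Y(R), 6)/W = 8/1296 = 8*(1/1296) = 1/162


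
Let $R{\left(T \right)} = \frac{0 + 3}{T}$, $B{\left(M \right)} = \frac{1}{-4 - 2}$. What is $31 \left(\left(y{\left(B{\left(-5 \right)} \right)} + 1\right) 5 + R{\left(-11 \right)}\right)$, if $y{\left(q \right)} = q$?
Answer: $\frac{7967}{66} \approx 120.71$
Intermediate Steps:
$B{\left(M \right)} = - \frac{1}{6}$ ($B{\left(M \right)} = \frac{1}{-6} = - \frac{1}{6}$)
$R{\left(T \right)} = \frac{3}{T}$
$31 \left(\left(y{\left(B{\left(-5 \right)} \right)} + 1\right) 5 + R{\left(-11 \right)}\right) = 31 \left(\left(- \frac{1}{6} + 1\right) 5 + \frac{3}{-11}\right) = 31 \left(\frac{5}{6} \cdot 5 + 3 \left(- \frac{1}{11}\right)\right) = 31 \left(\frac{25}{6} - \frac{3}{11}\right) = 31 \cdot \frac{257}{66} = \frac{7967}{66}$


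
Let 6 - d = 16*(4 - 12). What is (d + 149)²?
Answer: 80089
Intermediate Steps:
d = 134 (d = 6 - 16*(4 - 12) = 6 - 16*(-8) = 6 - 1*(-128) = 6 + 128 = 134)
(d + 149)² = (134 + 149)² = 283² = 80089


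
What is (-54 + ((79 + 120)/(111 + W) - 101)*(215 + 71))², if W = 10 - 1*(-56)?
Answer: 25658945797156/31329 ≈ 8.1902e+8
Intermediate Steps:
W = 66 (W = 10 + 56 = 66)
(-54 + ((79 + 120)/(111 + W) - 101)*(215 + 71))² = (-54 + ((79 + 120)/(111 + 66) - 101)*(215 + 71))² = (-54 + (199/177 - 101)*286)² = (-54 - 17678/177*286)² = (-54 - 5055908/177)² = (-5065466/177)² = 25658945797156/31329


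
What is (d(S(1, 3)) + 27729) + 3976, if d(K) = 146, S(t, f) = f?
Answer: 31851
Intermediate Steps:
(d(S(1, 3)) + 27729) + 3976 = (146 + 27729) + 3976 = 27875 + 3976 = 31851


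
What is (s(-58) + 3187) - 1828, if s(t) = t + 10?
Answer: 1311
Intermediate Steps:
s(t) = 10 + t
(s(-58) + 3187) - 1828 = ((10 - 58) + 3187) - 1828 = (-48 + 3187) - 1828 = 3139 - 1828 = 1311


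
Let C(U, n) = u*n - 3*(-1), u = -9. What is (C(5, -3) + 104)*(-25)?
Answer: -3350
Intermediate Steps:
C(U, n) = 3 - 9*n (C(U, n) = -9*n - 3*(-1) = -9*n + 3 = 3 - 9*n)
(C(5, -3) + 104)*(-25) = ((3 - 9*(-3)) + 104)*(-25) = ((3 + 27) + 104)*(-25) = (30 + 104)*(-25) = 134*(-25) = -3350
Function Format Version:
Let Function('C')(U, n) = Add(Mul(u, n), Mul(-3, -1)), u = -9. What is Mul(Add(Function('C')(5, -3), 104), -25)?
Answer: -3350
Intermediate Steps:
Function('C')(U, n) = Add(3, Mul(-9, n)) (Function('C')(U, n) = Add(Mul(-9, n), Mul(-3, -1)) = Add(Mul(-9, n), 3) = Add(3, Mul(-9, n)))
Mul(Add(Function('C')(5, -3), 104), -25) = Mul(Add(Add(3, Mul(-9, -3)), 104), -25) = Mul(Add(Add(3, 27), 104), -25) = Mul(Add(30, 104), -25) = Mul(134, -25) = -3350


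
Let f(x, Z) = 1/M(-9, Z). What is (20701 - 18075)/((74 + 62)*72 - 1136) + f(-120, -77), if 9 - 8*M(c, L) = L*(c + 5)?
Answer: 357963/1294072 ≈ 0.27662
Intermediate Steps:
M(c, L) = 9/8 - L*(5 + c)/8 (M(c, L) = 9/8 - L*(c + 5)/8 = 9/8 - L*(5 + c)/8)
f(x, Z) = 1/(9/8 + Z/2) (f(x, Z) = 1/(9/8 - 5*Z/8 - ⅛*Z*(-9)) = 1/(9/8 - 5*Z/8 + 9*Z/8) = 1/(9/8 + Z/2))
(20701 - 18075)/((74 + 62)*72 - 1136) + f(-120, -77) = (20701 - 18075)/((74 + 62)*72 - 1136) + 8/(9 + 4*(-77)) = 2626/(136*72 - 1136) + 8/(9 - 308) = 2626/(9792 - 1136) + 8/(-299) = 2626/8656 + 8*(-1/299) = 2626*(1/8656) - 8/299 = 1313/4328 - 8/299 = 357963/1294072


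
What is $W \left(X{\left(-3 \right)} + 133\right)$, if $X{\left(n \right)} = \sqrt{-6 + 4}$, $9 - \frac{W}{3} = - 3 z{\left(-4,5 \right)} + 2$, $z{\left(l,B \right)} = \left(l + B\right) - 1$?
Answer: $2793 + 21 i \sqrt{2} \approx 2793.0 + 29.698 i$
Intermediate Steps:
$z{\left(l,B \right)} = -1 + B + l$ ($z{\left(l,B \right)} = \left(B + l\right) - 1 = -1 + B + l$)
$W = 21$ ($W = 27 - 3 \left(- 3 \left(-1 + 5 - 4\right) + 2\right) = 27 - 3 \left(\left(-3\right) 0 + 2\right) = 27 - 3 \left(0 + 2\right) = 27 - 6 = 21$)
$X{\left(n \right)} = i \sqrt{2}$ ($X{\left(n \right)} = \sqrt{-2} = i \sqrt{2}$)
$W \left(X{\left(-3 \right)} + 133\right) = 21 \left(i \sqrt{2} + 133\right) = 21 \left(133 + i \sqrt{2}\right) = 2793 + 21 i \sqrt{2}$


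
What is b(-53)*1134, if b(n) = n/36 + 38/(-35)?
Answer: -29007/10 ≈ -2900.7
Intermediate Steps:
b(n) = -38/35 + n/36 (b(n) = n*(1/36) + 38*(-1/35) = n/36 - 38/35 = -38/35 + n/36)
b(-53)*1134 = (-38/35 + (1/36)*(-53))*1134 = (-38/35 - 53/36)*1134 = -3223/1260*1134 = -29007/10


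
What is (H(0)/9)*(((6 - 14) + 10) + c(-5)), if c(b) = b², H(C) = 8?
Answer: 24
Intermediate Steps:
(H(0)/9)*(((6 - 14) + 10) + c(-5)) = (8/9)*(((6 - 14) + 10) + (-5)²) = (8*(⅑))*((-8 + 10) + 25) = 8*(2 + 25)/9 = (8/9)*27 = 24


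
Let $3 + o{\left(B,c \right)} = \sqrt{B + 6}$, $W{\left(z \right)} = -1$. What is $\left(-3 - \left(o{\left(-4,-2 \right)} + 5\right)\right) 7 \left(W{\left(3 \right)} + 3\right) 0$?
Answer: $0$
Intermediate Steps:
$o{\left(B,c \right)} = -3 + \sqrt{6 + B}$ ($o{\left(B,c \right)} = -3 + \sqrt{B + 6} = -3 + \sqrt{6 + B}$)
$\left(-3 - \left(o{\left(-4,-2 \right)} + 5\right)\right) 7 \left(W{\left(3 \right)} + 3\right) 0 = \left(-3 - \left(\left(-3 + \sqrt{6 - 4}\right) + 5\right)\right) 7 \left(-1 + 3\right) 0 = \left(-3 - \left(\left(-3 + \sqrt{2}\right) + 5\right)\right) 7 \cdot 2 \cdot 0 = \left(-3 - \left(2 + \sqrt{2}\right)\right) 7 \cdot 0 = \left(-5 - \sqrt{2}\right) 7 \cdot 0 = \left(-35 - 7 \sqrt{2}\right) 0 = 0$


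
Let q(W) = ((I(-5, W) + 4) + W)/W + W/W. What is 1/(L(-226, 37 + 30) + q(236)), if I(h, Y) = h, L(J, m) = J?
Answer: -236/52865 ≈ -0.0044642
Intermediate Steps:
q(W) = 1 + (-1 + W)/W (q(W) = ((-5 + 4) + W)/W + W/W = (-1 + W)/W + 1 = 1 + (-1 + W)/W)
1/(L(-226, 37 + 30) + q(236)) = 1/(-226 + (2 - 1/236)) = 1/(-226 + 471/236) = 1/(-52865/236) = -236/52865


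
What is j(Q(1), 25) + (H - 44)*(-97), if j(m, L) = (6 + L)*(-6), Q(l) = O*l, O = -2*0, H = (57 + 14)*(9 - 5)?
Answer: -23466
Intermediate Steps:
H = 284 (H = 71*4 = 284)
O = 0
Q(l) = 0 (Q(l) = 0*l = 0)
j(m, L) = -36 - 6*L
j(Q(1), 25) + (H - 44)*(-97) = (-36 - 6*25) + (284 - 44)*(-97) = (-36 - 150) + 240*(-97) = -186 - 23280 = -23466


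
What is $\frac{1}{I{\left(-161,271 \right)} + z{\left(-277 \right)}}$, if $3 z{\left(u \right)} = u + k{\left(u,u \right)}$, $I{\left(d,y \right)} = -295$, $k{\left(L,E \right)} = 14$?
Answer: $- \frac{3}{1148} \approx -0.0026132$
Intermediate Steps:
$z{\left(u \right)} = \frac{14}{3} + \frac{u}{3}$ ($z{\left(u \right)} = \frac{u + 14}{3} = \frac{14 + u}{3} = \frac{14}{3} + \frac{u}{3}$)
$\frac{1}{I{\left(-161,271 \right)} + z{\left(-277 \right)}} = \frac{1}{-295 + \left(\frac{14}{3} + \frac{1}{3} \left(-277\right)\right)} = \frac{1}{-295 + \left(\frac{14}{3} - \frac{277}{3}\right)} = \frac{1}{-295 - \frac{263}{3}} = \frac{1}{- \frac{1148}{3}} = - \frac{3}{1148}$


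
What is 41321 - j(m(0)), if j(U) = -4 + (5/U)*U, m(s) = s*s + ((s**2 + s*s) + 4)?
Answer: 41320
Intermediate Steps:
m(s) = 4 + 3*s**2 (m(s) = s**2 + ((s**2 + s**2) + 4) = s**2 + (2*s**2 + 4) = s**2 + (4 + 2*s**2) = 4 + 3*s**2)
j(U) = 1 (j(U) = -4 + 5 = 1)
41321 - j(m(0)) = 41321 - 1*1 = 41321 - 1 = 41320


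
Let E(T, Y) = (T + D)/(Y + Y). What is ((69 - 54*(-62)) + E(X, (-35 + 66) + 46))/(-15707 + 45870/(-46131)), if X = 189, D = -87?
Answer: -449623480/2066524537 ≈ -0.21757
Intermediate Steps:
E(T, Y) = (-87 + T)/(2*Y) (E(T, Y) = (T - 87)/(Y + Y) = (-87 + T)/((2*Y)) = (-87 + T)*(1/(2*Y)) = (-87 + T)/(2*Y))
((69 - 54*(-62)) + E(X, (-35 + 66) + 46))/(-15707 + 45870/(-46131)) = ((69 - 54*(-62)) + (-87 + 189)/(2*((-35 + 66) + 46)))/(-15707 + 45870/(-46131)) = ((69 + 3348) + (1/2)*102/(31 + 46))/(-15707 + 45870*(-1/46131)) = (3417 + (1/2)*102/77)/(-15707 - 15290/15377) = (3417 + (1/2)*(1/77)*102)/(-241541829/15377) = (3417 + 51/77)*(-15377/241541829) = (263160/77)*(-15377/241541829) = -449623480/2066524537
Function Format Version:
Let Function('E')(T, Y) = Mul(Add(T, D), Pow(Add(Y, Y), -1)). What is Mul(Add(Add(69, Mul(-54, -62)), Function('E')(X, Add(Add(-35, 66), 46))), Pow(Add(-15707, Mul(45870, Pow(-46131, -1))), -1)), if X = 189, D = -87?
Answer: Rational(-449623480, 2066524537) ≈ -0.21757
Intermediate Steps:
Function('E')(T, Y) = Mul(Rational(1, 2), Pow(Y, -1), Add(-87, T)) (Function('E')(T, Y) = Mul(Add(T, -87), Pow(Add(Y, Y), -1)) = Mul(Add(-87, T), Pow(Mul(2, Y), -1)) = Mul(Add(-87, T), Mul(Rational(1, 2), Pow(Y, -1))) = Mul(Rational(1, 2), Pow(Y, -1), Add(-87, T)))
Mul(Add(Add(69, Mul(-54, -62)), Function('E')(X, Add(Add(-35, 66), 46))), Pow(Add(-15707, Mul(45870, Pow(-46131, -1))), -1)) = Mul(Add(Add(69, Mul(-54, -62)), Mul(Rational(1, 2), Pow(Add(Add(-35, 66), 46), -1), Add(-87, 189))), Pow(Add(-15707, Mul(45870, Pow(-46131, -1))), -1)) = Mul(Add(Add(69, 3348), Mul(Rational(1, 2), Pow(Add(31, 46), -1), 102)), Pow(Add(-15707, Mul(45870, Rational(-1, 46131))), -1)) = Mul(Add(3417, Mul(Rational(1, 2), Pow(77, -1), 102)), Pow(Add(-15707, Rational(-15290, 15377)), -1)) = Mul(Add(3417, Mul(Rational(1, 2), Rational(1, 77), 102)), Pow(Rational(-241541829, 15377), -1)) = Mul(Add(3417, Rational(51, 77)), Rational(-15377, 241541829)) = Mul(Rational(263160, 77), Rational(-15377, 241541829)) = Rational(-449623480, 2066524537)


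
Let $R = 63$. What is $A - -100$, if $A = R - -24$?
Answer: $187$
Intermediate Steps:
$A = 87$ ($A = 63 - -24 = 63 + 24 = 87$)
$A - -100 = 87 - -100 = 87 + 100 = 187$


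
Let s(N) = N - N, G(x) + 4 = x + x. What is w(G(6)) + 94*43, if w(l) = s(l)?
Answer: 4042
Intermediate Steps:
G(x) = -4 + 2*x (G(x) = -4 + (x + x) = -4 + 2*x)
s(N) = 0
w(l) = 0
w(G(6)) + 94*43 = 0 + 94*43 = 0 + 4042 = 4042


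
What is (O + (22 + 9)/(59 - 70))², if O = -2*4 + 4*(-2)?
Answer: 42849/121 ≈ 354.12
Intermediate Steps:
O = -16 (O = -8 - 8 = -16)
(O + (22 + 9)/(59 - 70))² = (-16 + (22 + 9)/(59 - 70))² = (-16 + 31/(-11))² = (-16 + 31*(-1/11))² = (-16 - 31/11)² = (-207/11)² = 42849/121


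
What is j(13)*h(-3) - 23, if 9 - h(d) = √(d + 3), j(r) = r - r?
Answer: -23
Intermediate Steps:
j(r) = 0
h(d) = 9 - √(3 + d) (h(d) = 9 - √(d + 3) = 9 - √(3 + d))
j(13)*h(-3) - 23 = 0*(9 - √(3 - 3)) - 23 = 0*(9 - √0) - 23 = 0*(9 - 1*0) - 23 = 0*(9 + 0) - 23 = 0*9 - 23 = 0 - 23 = -23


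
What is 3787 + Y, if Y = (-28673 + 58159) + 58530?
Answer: 91803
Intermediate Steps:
Y = 88016 (Y = 29486 + 58530 = 88016)
3787 + Y = 3787 + 88016 = 91803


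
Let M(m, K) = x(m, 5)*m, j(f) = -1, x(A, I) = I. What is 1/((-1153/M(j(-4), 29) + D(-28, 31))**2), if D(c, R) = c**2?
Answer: 25/25735329 ≈ 9.7143e-7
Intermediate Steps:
M(m, K) = 5*m
1/((-1153/M(j(-4), 29) + D(-28, 31))**2) = 1/((-1153/(5*(-1)) + (-28)**2)**2) = 1/((-1153/(-5) + 784)**2) = 1/((-1153*(-1/5) + 784)**2) = 1/((1153/5 + 784)**2) = 1/((5073/5)**2) = 1/(25735329/25) = 25/25735329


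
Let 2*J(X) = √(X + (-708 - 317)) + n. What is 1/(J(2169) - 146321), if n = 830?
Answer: -72953/10644280275 - √286/21288560550 ≈ -6.8545e-6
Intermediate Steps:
J(X) = 415 + √(-1025 + X)/2 (J(X) = (√(X + (-708 - 317)) + 830)/2 = (√(X - 1025) + 830)/2 = (√(-1025 + X) + 830)/2 = (830 + √(-1025 + X))/2 = 415 + √(-1025 + X)/2)
1/(J(2169) - 146321) = 1/((415 + √(-1025 + 2169)/2) - 146321) = 1/((415 + √1144/2) - 146321) = 1/((415 + (2*√286)/2) - 146321) = 1/((415 + √286) - 146321) = 1/(-145906 + √286)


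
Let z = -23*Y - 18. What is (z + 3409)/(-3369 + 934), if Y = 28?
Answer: -2747/2435 ≈ -1.1281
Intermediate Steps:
z = -662 (z = -23*28 - 18 = -644 - 18 = -662)
(z + 3409)/(-3369 + 934) = (-662 + 3409)/(-3369 + 934) = 2747/(-2435) = 2747*(-1/2435) = -2747/2435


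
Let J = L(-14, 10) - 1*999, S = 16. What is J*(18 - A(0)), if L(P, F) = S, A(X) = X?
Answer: -17694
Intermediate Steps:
L(P, F) = 16
J = -983 (J = 16 - 1*999 = 16 - 999 = -983)
J*(18 - A(0)) = -983*(18 - 1*0) = -983*(18 + 0) = -983*18 = -17694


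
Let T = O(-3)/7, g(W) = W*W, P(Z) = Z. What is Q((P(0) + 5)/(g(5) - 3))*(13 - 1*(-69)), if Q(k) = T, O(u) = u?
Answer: -246/7 ≈ -35.143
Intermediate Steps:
g(W) = W**2
T = -3/7 ≈ -0.42857
Q(k) = -3/7
Q((P(0) + 5)/(g(5) - 3))*(13 - 1*(-69)) = -3*(13 - 1*(-69))/7 = -3*(13 + 69)/7 = -3/7*82 = -246/7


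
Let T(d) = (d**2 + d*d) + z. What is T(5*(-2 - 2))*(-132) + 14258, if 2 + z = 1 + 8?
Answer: -92266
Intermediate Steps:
z = 7 (z = -2 + (1 + 8) = -2 + 9 = 7)
T(d) = 7 + 2*d**2 (T(d) = (d**2 + d*d) + 7 = (d**2 + d**2) + 7 = 2*d**2 + 7 = 7 + 2*d**2)
T(5*(-2 - 2))*(-132) + 14258 = (7 + 2*(5*(-2 - 2))**2)*(-132) + 14258 = (7 + 2*(5*(-4))**2)*(-132) + 14258 = (7 + 2*(-20)**2)*(-132) + 14258 = (7 + 2*400)*(-132) + 14258 = (7 + 800)*(-132) + 14258 = 807*(-132) + 14258 = -106524 + 14258 = -92266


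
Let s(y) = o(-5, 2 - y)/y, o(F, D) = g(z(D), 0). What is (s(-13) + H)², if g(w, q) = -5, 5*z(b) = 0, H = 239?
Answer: 9684544/169 ≈ 57305.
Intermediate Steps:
z(b) = 0 (z(b) = (⅕)*0 = 0)
o(F, D) = -5
s(y) = -5/y
(s(-13) + H)² = (-5/(-13) + 239)² = (-5*(-1/13) + 239)² = (5/13 + 239)² = (3112/13)² = 9684544/169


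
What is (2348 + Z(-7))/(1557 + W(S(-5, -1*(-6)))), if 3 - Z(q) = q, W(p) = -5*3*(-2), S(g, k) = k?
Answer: 786/529 ≈ 1.4858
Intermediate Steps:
W(p) = 30 (W(p) = -15*(-2) = 30)
Z(q) = 3 - q
(2348 + Z(-7))/(1557 + W(S(-5, -1*(-6)))) = (2348 + (3 - 1*(-7)))/(1557 + 30) = (2348 + (3 + 7))/1587 = (2348 + 10)*(1/1587) = 2358*(1/1587) = 786/529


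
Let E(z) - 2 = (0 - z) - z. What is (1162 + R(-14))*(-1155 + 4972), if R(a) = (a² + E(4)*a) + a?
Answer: 5450676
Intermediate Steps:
E(z) = 2 - 2*z (E(z) = 2 + ((0 - z) - z) = 2 + (-z - z) = 2 - 2*z)
R(a) = a² - 5*a (R(a) = (a² + (2 - 2*4)*a) + a = (a² + (2 - 8)*a) + a = (a² - 6*a) + a = a² - 5*a)
(1162 + R(-14))*(-1155 + 4972) = (1162 - 14*(-5 - 14))*(-1155 + 4972) = (1162 - 14*(-19))*3817 = (1162 + 266)*3817 = 1428*3817 = 5450676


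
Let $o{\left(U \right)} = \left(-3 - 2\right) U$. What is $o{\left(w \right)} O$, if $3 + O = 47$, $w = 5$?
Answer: $-1100$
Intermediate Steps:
$o{\left(U \right)} = - 5 U$
$O = 44$ ($O = -3 + 47 = 44$)
$o{\left(w \right)} O = \left(-5\right) 5 \cdot 44 = \left(-25\right) 44 = -1100$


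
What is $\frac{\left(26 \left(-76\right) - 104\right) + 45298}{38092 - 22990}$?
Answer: $\frac{2401}{839} \approx 2.8617$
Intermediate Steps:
$\frac{\left(26 \left(-76\right) - 104\right) + 45298}{38092 - 22990} = \frac{\left(-1976 - 104\right) + 45298}{15102} = \left(-2080 + 45298\right) \frac{1}{15102} = 43218 \cdot \frac{1}{15102} = \frac{2401}{839}$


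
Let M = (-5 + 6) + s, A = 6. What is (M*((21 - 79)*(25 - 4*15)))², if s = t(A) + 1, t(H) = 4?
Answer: 148352400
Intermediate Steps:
s = 5 (s = 4 + 1 = 5)
M = 6 (M = (-5 + 6) + 5 = 1 + 5 = 6)
(M*((21 - 79)*(25 - 4*15)))² = (6*((21 - 79)*(25 - 4*15)))² = (6*(-58*(25 - 60)))² = (6*(-58*(-35)))² = (6*2030)² = 12180² = 148352400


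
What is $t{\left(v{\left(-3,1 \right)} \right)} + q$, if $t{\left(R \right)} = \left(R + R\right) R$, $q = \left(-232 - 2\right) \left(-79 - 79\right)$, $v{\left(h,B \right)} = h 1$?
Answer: $36990$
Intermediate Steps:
$v{\left(h,B \right)} = h$
$q = 36972$ ($q = \left(-234\right) \left(-158\right) = 36972$)
$t{\left(R \right)} = 2 R^{2}$ ($t{\left(R \right)} = 2 R R = 2 R^{2}$)
$t{\left(v{\left(-3,1 \right)} \right)} + q = 2 \left(-3\right)^{2} + 36972 = 2 \cdot 9 + 36972 = 18 + 36972 = 36990$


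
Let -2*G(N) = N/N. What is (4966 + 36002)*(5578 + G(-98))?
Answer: 228499020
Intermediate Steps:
G(N) = -1/2 (G(N) = -N/(2*N) = -1/2*1 = -1/2)
(4966 + 36002)*(5578 + G(-98)) = (4966 + 36002)*(5578 - 1/2) = 40968*(11155/2) = 228499020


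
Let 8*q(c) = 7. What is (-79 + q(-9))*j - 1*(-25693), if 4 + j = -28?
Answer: 28193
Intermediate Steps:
j = -32 (j = -4 - 28 = -32)
q(c) = 7/8 (q(c) = (⅛)*7 = 7/8)
(-79 + q(-9))*j - 1*(-25693) = (-79 + 7/8)*(-32) - 1*(-25693) = -625/8*(-32) + 25693 = 2500 + 25693 = 28193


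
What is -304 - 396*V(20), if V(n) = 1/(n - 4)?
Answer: -1315/4 ≈ -328.75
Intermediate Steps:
V(n) = 1/(-4 + n)
-304 - 396*V(20) = -304 - 396/(-4 + 20) = -304 - 396/16 = -304 - 396*1/16 = -304 - 99/4 = -1315/4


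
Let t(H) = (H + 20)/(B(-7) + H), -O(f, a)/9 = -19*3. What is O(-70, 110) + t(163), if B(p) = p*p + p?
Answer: 105348/205 ≈ 513.89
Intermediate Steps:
B(p) = p + p**2 (B(p) = p**2 + p = p + p**2)
O(f, a) = 513 (O(f, a) = -(-171)*3 = -9*(-57) = 513)
t(H) = (20 + H)/(42 + H) (t(H) = (H + 20)/(-7*(1 - 7) + H) = (20 + H)/(-7*(-6) + H) = (20 + H)/(42 + H))
O(-70, 110) + t(163) = 513 + (20 + 163)/(42 + 163) = 513 + 183/205 = 105348/205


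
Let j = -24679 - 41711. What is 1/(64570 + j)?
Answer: -1/1820 ≈ -0.00054945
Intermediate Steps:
j = -66390
1/(64570 + j) = 1/(64570 - 66390) = 1/(-1820) = -1/1820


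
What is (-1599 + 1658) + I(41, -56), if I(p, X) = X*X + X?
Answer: 3139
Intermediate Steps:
I(p, X) = X + X**2 (I(p, X) = X**2 + X = X + X**2)
(-1599 + 1658) + I(41, -56) = (-1599 + 1658) - 56*(1 - 56) = 59 - 56*(-55) = 59 + 3080 = 3139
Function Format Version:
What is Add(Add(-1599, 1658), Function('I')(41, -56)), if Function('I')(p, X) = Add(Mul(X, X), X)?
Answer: 3139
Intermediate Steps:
Function('I')(p, X) = Add(X, Pow(X, 2)) (Function('I')(p, X) = Add(Pow(X, 2), X) = Add(X, Pow(X, 2)))
Add(Add(-1599, 1658), Function('I')(41, -56)) = Add(Add(-1599, 1658), Mul(-56, Add(1, -56))) = Add(59, Mul(-56, -55)) = Add(59, 3080) = 3139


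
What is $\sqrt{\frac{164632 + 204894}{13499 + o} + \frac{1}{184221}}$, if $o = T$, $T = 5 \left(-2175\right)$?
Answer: $\frac{\sqrt{57130054168408230}}{20141496} \approx 11.867$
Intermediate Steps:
$T = -10875$
$o = -10875$
$\sqrt{\frac{164632 + 204894}{13499 + o} + \frac{1}{184221}} = \sqrt{\frac{164632 + 204894}{13499 - 10875} + \frac{1}{184221}} = \sqrt{\frac{369526}{2624} + \frac{1}{184221}} = \sqrt{369526 \cdot \frac{1}{2624} + \frac{1}{184221}} = \sqrt{\frac{184763}{1312} + \frac{1}{184221}} = \sqrt{\frac{34037225935}{241697952}} = \frac{\sqrt{57130054168408230}}{20141496}$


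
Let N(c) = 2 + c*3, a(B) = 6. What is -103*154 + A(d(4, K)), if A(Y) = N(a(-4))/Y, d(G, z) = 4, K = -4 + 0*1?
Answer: -15857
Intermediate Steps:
K = -4 (K = -4 + 0 = -4)
N(c) = 2 + 3*c
A(Y) = 20/Y (A(Y) = (2 + 3*6)/Y = (2 + 18)/Y = 20/Y)
-103*154 + A(d(4, K)) = -103*154 + 20/4 = -15862 + 20*(¼) = -15862 + 5 = -15857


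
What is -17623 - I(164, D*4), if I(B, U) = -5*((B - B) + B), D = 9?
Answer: -16803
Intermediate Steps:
I(B, U) = -5*B (I(B, U) = -5*(0 + B) = -5*B)
-17623 - I(164, D*4) = -17623 - (-5)*164 = -17623 - 1*(-820) = -17623 + 820 = -16803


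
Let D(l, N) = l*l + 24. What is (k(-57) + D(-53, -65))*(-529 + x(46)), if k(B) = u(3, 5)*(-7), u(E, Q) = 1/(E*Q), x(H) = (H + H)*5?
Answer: -977224/5 ≈ -1.9544e+5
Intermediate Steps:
x(H) = 10*H (x(H) = (2*H)*5 = 10*H)
u(E, Q) = 1/(E*Q)
D(l, N) = 24 + l² (D(l, N) = l² + 24 = 24 + l²)
k(B) = -7/15 (k(B) = (1/(3*5))*(-7) = ((⅓)*(⅕))*(-7) = (1/15)*(-7) = -7/15)
(k(-57) + D(-53, -65))*(-529 + x(46)) = (-7/15 + (24 + (-53)²))*(-529 + 10*46) = (-7/15 + (24 + 2809))*(-529 + 460) = (-7/15 + 2833)*(-69) = (42488/15)*(-69) = -977224/5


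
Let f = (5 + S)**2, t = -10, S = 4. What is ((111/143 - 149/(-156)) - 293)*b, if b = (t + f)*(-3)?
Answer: 35487007/572 ≈ 62040.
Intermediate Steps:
f = 81 (f = (5 + 4)**2 = 9**2 = 81)
b = -213 (b = (-10 + 81)*(-3) = 71*(-3) = -213)
((111/143 - 149/(-156)) - 293)*b = ((111/143 - 149/(-156)) - 293)*(-213) = ((111*(1/143) - 149*(-1/156)) - 293)*(-213) = ((111/143 + 149/156) - 293)*(-213) = (2971/1716 - 293)*(-213) = -499817/1716*(-213) = 35487007/572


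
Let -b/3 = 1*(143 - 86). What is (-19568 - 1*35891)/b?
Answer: 55459/171 ≈ 324.32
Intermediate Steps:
b = -171 (b = -3*(143 - 86) = -3*57 = -171)
(-19568 - 1*35891)/b = (-19568 - 1*35891)/(-171) = (-19568 - 35891)*(-1/171) = -55459*(-1/171) = 55459/171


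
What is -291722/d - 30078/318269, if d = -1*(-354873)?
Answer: -103519939312/112945074837 ≈ -0.91655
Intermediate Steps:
d = 354873
-291722/d - 30078/318269 = -291722/354873 - 30078/318269 = -103519939312/112945074837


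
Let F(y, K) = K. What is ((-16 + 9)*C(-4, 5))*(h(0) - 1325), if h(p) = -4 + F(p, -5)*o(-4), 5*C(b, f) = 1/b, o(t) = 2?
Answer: -9373/20 ≈ -468.65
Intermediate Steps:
C(b, f) = 1/(5*b)
h(p) = -14 (h(p) = -4 - 5*2 = -4 - 10 = -14)
((-16 + 9)*C(-4, 5))*(h(0) - 1325) = ((-16 + 9)*((⅕)/(-4)))*(-14 - 1325) = -7*(-1)/(5*4)*(-1339) = -7*(-1/20)*(-1339) = (7/20)*(-1339) = -9373/20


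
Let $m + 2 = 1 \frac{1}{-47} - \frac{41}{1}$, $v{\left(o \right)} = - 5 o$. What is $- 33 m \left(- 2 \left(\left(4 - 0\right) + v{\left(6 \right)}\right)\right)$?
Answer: $\frac{3469752}{47} \approx 73825.0$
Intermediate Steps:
$m = - \frac{2022}{47}$ ($m = -2 + \left(1 \frac{1}{-47} - \frac{41}{1}\right) = -2 + \left(1 \left(- \frac{1}{47}\right) - 41\right) = -2 - \frac{1928}{47} = - \frac{2022}{47} \approx -43.021$)
$- 33 m \left(- 2 \left(\left(4 - 0\right) + v{\left(6 \right)}\right)\right) = \left(-33\right) \left(- \frac{2022}{47}\right) \left(- 2 \left(\left(4 - 0\right) - 30\right)\right) = \frac{66726 \left(- 2 \left(\left(4 + 0\right) - 30\right)\right)}{47} = \frac{66726 \left(- 2 \left(4 - 30\right)\right)}{47} = \frac{66726 \left(\left(-2\right) \left(-26\right)\right)}{47} = \frac{66726}{47} \cdot 52 = \frac{3469752}{47}$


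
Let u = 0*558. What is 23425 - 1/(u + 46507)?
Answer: 1089426474/46507 ≈ 23425.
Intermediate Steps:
u = 0
23425 - 1/(u + 46507) = 23425 - 1/(0 + 46507) = 23425 - 1/46507 = 1089426474/46507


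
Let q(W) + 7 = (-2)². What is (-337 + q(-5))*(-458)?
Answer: 155720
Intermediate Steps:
q(W) = -3 (q(W) = -7 + (-2)² = -7 + 4 = -3)
(-337 + q(-5))*(-458) = (-337 - 3)*(-458) = -340*(-458) = 155720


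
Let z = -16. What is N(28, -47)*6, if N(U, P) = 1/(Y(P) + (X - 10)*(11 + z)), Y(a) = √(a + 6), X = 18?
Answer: -80/547 - 2*I*√41/547 ≈ -0.14625 - 0.023412*I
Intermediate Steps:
Y(a) = √(6 + a)
N(U, P) = 1/(-40 + √(6 + P)) (N(U, P) = 1/(√(6 + P) + (18 - 10)*(11 - 16)) = 1/(√(6 + P) + 8*(-5)) = 1/(√(6 + P) - 40) = 1/(-40 + √(6 + P)))
N(28, -47)*6 = 6/(-40 + √(6 - 47)) = 6/(-40 + √(-41)) = 6/(-40 + I*√41)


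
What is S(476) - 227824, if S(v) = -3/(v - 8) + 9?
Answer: -35539141/156 ≈ -2.2782e+5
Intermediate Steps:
S(v) = 9 - 3/(-8 + v) (S(v) = -3/(-8 + v) + 9 = 9 - 3/(-8 + v))
S(476) - 227824 = 3*(-25 + 3*476)/(-8 + 476) - 227824 = 3*(-25 + 1428)/468 - 227824 = 3*(1/468)*1403 - 227824 = 1403/156 - 227824 = -35539141/156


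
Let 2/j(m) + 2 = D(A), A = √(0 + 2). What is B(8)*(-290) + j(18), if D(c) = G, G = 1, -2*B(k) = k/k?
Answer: 143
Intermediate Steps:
B(k) = -½ (B(k) = -k/(2*k) = -½*1 = -½)
A = √2 ≈ 1.4142
D(c) = 1
j(m) = -2 (j(m) = 2/(-2 + 1) = 2/(-1) = 2*(-1) = -2)
B(8)*(-290) + j(18) = -½*(-290) - 2 = 145 - 2 = 143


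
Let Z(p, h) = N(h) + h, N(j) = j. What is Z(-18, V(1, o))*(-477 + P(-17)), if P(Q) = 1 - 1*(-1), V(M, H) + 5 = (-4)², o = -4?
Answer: -10450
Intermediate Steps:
V(M, H) = 11 (V(M, H) = -5 + (-4)² = -5 + 16 = 11)
Z(p, h) = 2*h (Z(p, h) = h + h = 2*h)
P(Q) = 2 (P(Q) = 1 + 1 = 2)
Z(-18, V(1, o))*(-477 + P(-17)) = (2*11)*(-477 + 2) = 22*(-475) = -10450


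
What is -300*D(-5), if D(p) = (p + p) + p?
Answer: 4500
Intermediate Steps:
D(p) = 3*p (D(p) = 2*p + p = 3*p)
-300*D(-5) = -900*(-5) = -300*(-15) = 4500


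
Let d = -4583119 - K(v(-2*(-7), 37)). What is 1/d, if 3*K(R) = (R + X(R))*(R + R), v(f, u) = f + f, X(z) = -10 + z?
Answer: -3/13751933 ≈ -2.1815e-7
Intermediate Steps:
v(f, u) = 2*f
K(R) = 2*R*(-10 + 2*R)/3 (K(R) = ((R + (-10 + R))*(R + R))/3 = ((-10 + 2*R)*(2*R))/3 = (2*R*(-10 + 2*R))/3 = 2*R*(-10 + 2*R)/3)
d = -13751933/3 (d = -4583119 - 4*2*(-2*(-7))*(-5 + 2*(-2*(-7)))/3 = -4583119 - 4*2*14*(-5 + 2*14)/3 = -4583119 - 4*28*(-5 + 28)/3 = -4583119 - 4*28*23/3 = -4583119 - 1*2576/3 = -4583119 - 2576/3 = -13751933/3 ≈ -4.5840e+6)
1/d = 1/(-13751933/3) = -3/13751933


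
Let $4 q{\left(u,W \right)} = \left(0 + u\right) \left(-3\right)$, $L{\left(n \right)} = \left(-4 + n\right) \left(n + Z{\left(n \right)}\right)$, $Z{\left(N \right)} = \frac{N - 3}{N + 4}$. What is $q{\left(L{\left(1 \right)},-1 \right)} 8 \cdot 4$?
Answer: $\frac{216}{5} \approx 43.2$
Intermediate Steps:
$Z{\left(N \right)} = \frac{-3 + N}{4 + N}$
$L{\left(n \right)} = \left(-4 + n\right) \left(n + \frac{-3 + n}{4 + n}\right)$
$q{\left(u,W \right)} = - \frac{3 u}{4}$ ($q{\left(u,W \right)} = \frac{\left(0 + u\right) \left(-3\right)}{4} = \frac{u \left(-3\right)}{4} = \frac{\left(-3\right) u}{4} = - \frac{3 u}{4}$)
$q{\left(L{\left(1 \right)},-1 \right)} 8 \cdot 4 = - \frac{3 \frac{12 + 1^{2} + 1^{3} - 23}{4 + 1}}{4} \cdot 8 \cdot 4 = - \frac{3 \frac{12 + 1 + 1 - 23}{5}}{4} \cdot 8 \cdot 4 = - \frac{3 \cdot \frac{1}{5} \left(-9\right)}{4} \cdot 8 \cdot 4 = \left(- \frac{3}{4}\right) \left(- \frac{9}{5}\right) 8 \cdot 4 = \frac{27}{20} \cdot 8 \cdot 4 = \frac{54}{5} \cdot 4 = \frac{216}{5}$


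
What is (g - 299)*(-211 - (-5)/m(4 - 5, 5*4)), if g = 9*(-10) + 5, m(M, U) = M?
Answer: 82944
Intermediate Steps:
g = -85 (g = -90 + 5 = -85)
(g - 299)*(-211 - (-5)/m(4 - 5, 5*4)) = (-85 - 299)*(-211 - (-5)/(4 - 5)) = -384*(-211 - (-5)/(-1)) = -384*(-211 - (-5)*(-1)) = -384*(-211 - 1*5) = -384*(-211 - 5) = -384*(-216) = 82944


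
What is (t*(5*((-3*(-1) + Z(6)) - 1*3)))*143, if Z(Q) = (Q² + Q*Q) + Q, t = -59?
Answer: -3290430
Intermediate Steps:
Z(Q) = Q + 2*Q² (Z(Q) = (Q² + Q²) + Q = 2*Q² + Q = Q + 2*Q²)
(t*(5*((-3*(-1) + Z(6)) - 1*3)))*143 = -295*((-3*(-1) + 6*(1 + 2*6)) - 1*3)*143 = -295*((3 + 6*(1 + 12)) - 3)*143 = -295*((3 + 6*13) - 3)*143 = -295*((3 + 78) - 3)*143 = -295*(81 - 3)*143 = -295*78*143 = -59*390*143 = -23010*143 = -3290430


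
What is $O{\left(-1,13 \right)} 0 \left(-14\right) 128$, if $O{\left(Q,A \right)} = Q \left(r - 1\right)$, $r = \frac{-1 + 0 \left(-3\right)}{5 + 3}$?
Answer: $0$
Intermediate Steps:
$r = - \frac{1}{8}$ ($r = \frac{-1 + 0}{8} = \left(-1\right) \frac{1}{8} = - \frac{1}{8} \approx -0.125$)
$O{\left(Q,A \right)} = - \frac{9 Q}{8}$ ($O{\left(Q,A \right)} = Q \left(- \frac{1}{8} - 1\right) = Q \left(- \frac{9}{8}\right) = - \frac{9 Q}{8}$)
$O{\left(-1,13 \right)} 0 \left(-14\right) 128 = \left(- \frac{9}{8}\right) \left(-1\right) 0 \left(-14\right) 128 = \frac{9}{8} \cdot 0 \cdot 128 = 0 \cdot 128 = 0$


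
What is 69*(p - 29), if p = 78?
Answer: 3381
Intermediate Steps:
69*(p - 29) = 69*(78 - 29) = 69*49 = 3381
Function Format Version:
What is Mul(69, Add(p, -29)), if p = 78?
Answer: 3381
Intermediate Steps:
Mul(69, Add(p, -29)) = Mul(69, Add(78, -29)) = Mul(69, 49) = 3381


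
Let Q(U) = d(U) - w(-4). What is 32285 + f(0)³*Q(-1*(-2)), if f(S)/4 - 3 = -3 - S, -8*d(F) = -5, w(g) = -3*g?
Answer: 32285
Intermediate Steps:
d(F) = 5/8 (d(F) = -⅛*(-5) = 5/8)
f(S) = -4*S (f(S) = 12 + 4*(-3 - S) = 12 + (-12 - 4*S) = -4*S)
Q(U) = -91/8 (Q(U) = 5/8 - (-3)*(-4) = 5/8 - 1*12 = 5/8 - 12 = -91/8)
32285 + f(0)³*Q(-1*(-2)) = 32285 + (-4*0)³*(-91/8) = 32285 + 0³*(-91/8) = 32285 + 0*(-91/8) = 32285 + 0 = 32285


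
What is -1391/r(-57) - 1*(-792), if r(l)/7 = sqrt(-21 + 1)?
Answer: 792 + 1391*I*sqrt(5)/70 ≈ 792.0 + 44.434*I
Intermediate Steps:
r(l) = 14*I*sqrt(5) (r(l) = 7*sqrt(-21 + 1) = 7*sqrt(-20) = 7*(2*I*sqrt(5)) = 14*I*sqrt(5))
-1391/r(-57) - 1*(-792) = -1391*(-I*sqrt(5)/70) - 1*(-792) = -(-1391)*I*sqrt(5)/70 + 792 = 1391*I*sqrt(5)/70 + 792 = 792 + 1391*I*sqrt(5)/70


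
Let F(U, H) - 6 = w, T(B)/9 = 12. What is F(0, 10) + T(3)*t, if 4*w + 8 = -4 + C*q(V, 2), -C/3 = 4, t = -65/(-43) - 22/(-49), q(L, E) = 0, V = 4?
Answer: 452469/2107 ≈ 214.75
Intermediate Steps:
T(B) = 108 (T(B) = 9*12 = 108)
t = 4131/2107 (t = -65*(-1/43) - 22*(-1/49) = 65/43 + 22/49 = 4131/2107 ≈ 1.9606)
C = -12 (C = -3*4 = -12)
w = -3 (w = -2 + (-4 - 12*0)/4 = -2 + (-4 + 0)/4 = -2 + (¼)*(-4) = -2 - 1 = -3)
F(U, H) = 3 (F(U, H) = 6 - 3 = 3)
F(0, 10) + T(3)*t = 3 + 108*(4131/2107) = 3 + 446148/2107 = 452469/2107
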